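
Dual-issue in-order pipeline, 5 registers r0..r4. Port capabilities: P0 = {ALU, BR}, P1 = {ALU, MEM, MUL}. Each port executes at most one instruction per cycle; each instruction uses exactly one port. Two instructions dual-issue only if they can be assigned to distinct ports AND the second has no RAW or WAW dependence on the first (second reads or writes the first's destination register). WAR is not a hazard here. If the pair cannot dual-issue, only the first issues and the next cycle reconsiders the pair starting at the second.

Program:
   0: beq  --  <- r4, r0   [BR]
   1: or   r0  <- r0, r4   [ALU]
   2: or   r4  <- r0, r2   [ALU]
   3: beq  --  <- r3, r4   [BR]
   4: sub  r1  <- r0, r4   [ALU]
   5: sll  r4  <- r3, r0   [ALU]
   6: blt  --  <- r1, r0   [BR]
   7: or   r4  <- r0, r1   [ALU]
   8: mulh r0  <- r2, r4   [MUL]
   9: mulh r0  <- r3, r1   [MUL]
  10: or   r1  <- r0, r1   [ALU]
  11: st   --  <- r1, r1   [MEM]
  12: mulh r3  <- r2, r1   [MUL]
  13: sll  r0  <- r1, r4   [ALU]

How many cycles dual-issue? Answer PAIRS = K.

PAIRS = 4

t=0 i0/i1:beq.BR/or.ALU ; dual
t=1 i2:or.ALU ; RAW r4
t=2 i3/i4:beq.BR/sub.ALU ; dual
t=3 i5/i6:sll.ALU/blt.BR ; dual
t=4 i7:or.ALU ; RAW r4
t=5 i8:mulh.MUL ; no-port MUL/MUL
t=6 i9:mulh.MUL ; RAW r0
t=7 i10:or.ALU ; RAW r1
t=8 i11:st.MEM ; no-port MEM/MUL
t=9 i12/i13:mulh.MUL/sll.ALU ; dual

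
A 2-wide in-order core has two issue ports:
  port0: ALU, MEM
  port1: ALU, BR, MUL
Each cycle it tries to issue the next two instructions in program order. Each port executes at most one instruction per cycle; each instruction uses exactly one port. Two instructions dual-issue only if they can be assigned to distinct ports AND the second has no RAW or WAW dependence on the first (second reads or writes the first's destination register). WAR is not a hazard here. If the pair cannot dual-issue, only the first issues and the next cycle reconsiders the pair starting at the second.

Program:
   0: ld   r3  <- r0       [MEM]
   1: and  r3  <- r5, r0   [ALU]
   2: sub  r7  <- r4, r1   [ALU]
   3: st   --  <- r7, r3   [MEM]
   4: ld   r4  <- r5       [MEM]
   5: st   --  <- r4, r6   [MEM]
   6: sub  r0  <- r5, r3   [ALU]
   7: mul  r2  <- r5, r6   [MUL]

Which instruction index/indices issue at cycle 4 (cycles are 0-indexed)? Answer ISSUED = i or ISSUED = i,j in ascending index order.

  cy0 -> i0 (ld.MEM) WAW r3
  cy1 -> i1/i2 (and.ALU sub.ALU) 2-wide
  cy2 -> i3 (st.MEM) no-port MEM/MEM
  cy3 -> i4 (ld.MEM) no-port MEM/MEM
  cy4 -> i5/i6 (st.MEM sub.ALU) 2-wide
  cy5 -> i7 (mul.MUL) tail

ISSUED = 5,6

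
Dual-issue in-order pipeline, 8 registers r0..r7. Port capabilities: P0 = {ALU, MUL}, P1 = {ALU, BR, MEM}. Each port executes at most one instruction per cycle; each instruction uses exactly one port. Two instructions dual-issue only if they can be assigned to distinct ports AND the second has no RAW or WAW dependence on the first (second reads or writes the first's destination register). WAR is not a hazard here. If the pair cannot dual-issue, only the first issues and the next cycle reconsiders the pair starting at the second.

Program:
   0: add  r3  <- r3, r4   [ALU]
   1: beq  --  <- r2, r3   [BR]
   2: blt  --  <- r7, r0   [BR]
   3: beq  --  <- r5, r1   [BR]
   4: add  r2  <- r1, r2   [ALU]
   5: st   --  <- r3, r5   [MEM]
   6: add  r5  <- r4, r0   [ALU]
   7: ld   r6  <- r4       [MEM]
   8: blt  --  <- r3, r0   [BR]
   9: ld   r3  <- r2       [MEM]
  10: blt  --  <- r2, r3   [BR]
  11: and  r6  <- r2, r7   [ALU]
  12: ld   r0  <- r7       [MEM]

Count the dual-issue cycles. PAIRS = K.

PAIRS = 3

c0: i0 add  RAW r3
c1: i1 beq  no-port BR/BR
c2: i2 blt  no-port BR/BR
c3: i3+i4 beq/add  2-wide
c4: i5+i6 st/add  2-wide
c5: i7 ld  no-port MEM/BR
c6: i8 blt  no-port BR/MEM
c7: i9 ld  no-port MEM/BR
c8: i10+i11 blt/and  2-wide
c9: i12 ld  tail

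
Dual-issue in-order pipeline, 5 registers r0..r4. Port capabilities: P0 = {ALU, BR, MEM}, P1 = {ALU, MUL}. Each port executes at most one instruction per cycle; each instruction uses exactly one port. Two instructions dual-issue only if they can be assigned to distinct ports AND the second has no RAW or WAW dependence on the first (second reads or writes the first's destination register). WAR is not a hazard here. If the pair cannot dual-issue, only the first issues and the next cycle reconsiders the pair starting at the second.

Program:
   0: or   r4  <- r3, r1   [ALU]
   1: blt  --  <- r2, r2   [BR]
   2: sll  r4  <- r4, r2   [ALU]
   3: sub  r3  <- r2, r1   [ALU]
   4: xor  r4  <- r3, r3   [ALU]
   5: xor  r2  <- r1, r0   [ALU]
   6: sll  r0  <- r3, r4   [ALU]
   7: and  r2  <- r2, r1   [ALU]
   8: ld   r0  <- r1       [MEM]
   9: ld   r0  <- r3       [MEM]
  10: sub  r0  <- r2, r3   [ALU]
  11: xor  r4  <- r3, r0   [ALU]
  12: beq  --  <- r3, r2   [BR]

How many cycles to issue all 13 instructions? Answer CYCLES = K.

#0 head=0: or.ALU blt.BR i0+i1 pair
#1 head=2: sll.ALU sub.ALU i2+i3 pair
#2 head=4: xor.ALU xor.ALU i4+i5 pair
#3 head=6: sll.ALU and.ALU i6+i7 pair
#4 head=8: ld.MEM i8 no-port MEM/MEM
#5 head=9: ld.MEM i9 WAW r0
#6 head=10: sub.ALU i10 RAW r0
#7 head=11: xor.ALU beq.BR i11+i12 pair

CYCLES = 8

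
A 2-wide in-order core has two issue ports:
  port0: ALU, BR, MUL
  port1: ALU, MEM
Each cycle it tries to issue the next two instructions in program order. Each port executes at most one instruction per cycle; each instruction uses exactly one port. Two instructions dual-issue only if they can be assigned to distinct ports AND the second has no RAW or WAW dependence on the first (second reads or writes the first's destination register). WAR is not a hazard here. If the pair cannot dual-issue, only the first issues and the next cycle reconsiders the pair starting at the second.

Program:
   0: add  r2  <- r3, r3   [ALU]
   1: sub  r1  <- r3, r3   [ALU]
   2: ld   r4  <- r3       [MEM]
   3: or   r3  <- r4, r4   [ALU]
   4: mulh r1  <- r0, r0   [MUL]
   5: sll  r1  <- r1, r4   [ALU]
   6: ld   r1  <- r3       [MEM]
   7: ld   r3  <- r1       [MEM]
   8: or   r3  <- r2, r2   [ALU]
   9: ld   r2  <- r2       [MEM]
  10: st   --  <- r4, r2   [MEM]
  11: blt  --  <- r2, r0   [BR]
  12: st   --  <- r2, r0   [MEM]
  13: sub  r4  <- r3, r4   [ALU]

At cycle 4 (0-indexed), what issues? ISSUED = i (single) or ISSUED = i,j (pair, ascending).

ISSUED = 6

#0 head=0: add.ALU sub.ALU i0/i1 dual
#1 head=2: ld.MEM i2 RAW r4
#2 head=3: or.ALU mulh.MUL i3/i4 dual
#3 head=5: sll.ALU i5 WAW r1
#4 head=6: ld.MEM i6 no-port MEM/MEM
#5 head=7: ld.MEM i7 WAW r3
#6 head=8: or.ALU ld.MEM i8/i9 dual
#7 head=10: st.MEM blt.BR i10/i11 dual
#8 head=12: st.MEM sub.ALU i12/i13 dual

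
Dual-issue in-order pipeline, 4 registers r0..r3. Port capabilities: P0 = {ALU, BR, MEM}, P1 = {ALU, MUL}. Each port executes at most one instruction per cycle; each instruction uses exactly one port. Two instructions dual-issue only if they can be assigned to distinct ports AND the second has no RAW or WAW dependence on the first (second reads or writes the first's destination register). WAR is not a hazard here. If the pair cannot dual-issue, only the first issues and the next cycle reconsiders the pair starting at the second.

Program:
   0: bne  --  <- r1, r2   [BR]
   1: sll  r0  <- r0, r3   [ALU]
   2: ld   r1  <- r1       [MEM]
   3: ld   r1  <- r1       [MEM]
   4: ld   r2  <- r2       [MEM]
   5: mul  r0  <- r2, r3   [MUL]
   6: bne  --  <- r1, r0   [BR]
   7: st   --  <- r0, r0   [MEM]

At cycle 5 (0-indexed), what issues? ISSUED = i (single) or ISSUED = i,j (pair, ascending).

0. bne.BR+sll.ALU @i0,i1  | dual
1. ld.MEM @i2  | no-port MEM/MEM
2. ld.MEM @i3  | no-port MEM/MEM
3. ld.MEM @i4  | RAW r2
4. mul.MUL @i5  | RAW r0
5. bne.BR @i6  | no-port BR/MEM
6. st.MEM @i7  | tail

ISSUED = 6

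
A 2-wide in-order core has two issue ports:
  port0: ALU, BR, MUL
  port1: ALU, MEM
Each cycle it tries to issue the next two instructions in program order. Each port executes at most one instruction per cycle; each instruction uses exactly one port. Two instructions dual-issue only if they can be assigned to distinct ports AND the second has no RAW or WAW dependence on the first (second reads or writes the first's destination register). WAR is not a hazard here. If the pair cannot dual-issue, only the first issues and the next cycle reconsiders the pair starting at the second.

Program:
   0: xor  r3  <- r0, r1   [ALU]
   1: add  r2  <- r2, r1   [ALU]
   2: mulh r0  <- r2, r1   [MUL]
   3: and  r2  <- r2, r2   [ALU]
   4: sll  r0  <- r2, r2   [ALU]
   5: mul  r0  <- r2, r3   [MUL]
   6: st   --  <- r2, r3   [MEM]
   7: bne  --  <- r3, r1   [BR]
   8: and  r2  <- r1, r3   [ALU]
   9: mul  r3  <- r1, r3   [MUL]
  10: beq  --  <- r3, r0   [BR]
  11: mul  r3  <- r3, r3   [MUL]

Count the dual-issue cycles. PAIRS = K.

PAIRS = 4

  cy0 -> i0&i1 (xor.ALU/add.ALU) dual
  cy1 -> i2&i3 (mulh.MUL/and.ALU) dual
  cy2 -> i4 (sll.ALU) WAW r0
  cy3 -> i5&i6 (mul.MUL/st.MEM) dual
  cy4 -> i7&i8 (bne.BR/and.ALU) dual
  cy5 -> i9 (mul.MUL) no-port MUL/BR
  cy6 -> i10 (beq.BR) no-port BR/MUL
  cy7 -> i11 (mul.MUL) tail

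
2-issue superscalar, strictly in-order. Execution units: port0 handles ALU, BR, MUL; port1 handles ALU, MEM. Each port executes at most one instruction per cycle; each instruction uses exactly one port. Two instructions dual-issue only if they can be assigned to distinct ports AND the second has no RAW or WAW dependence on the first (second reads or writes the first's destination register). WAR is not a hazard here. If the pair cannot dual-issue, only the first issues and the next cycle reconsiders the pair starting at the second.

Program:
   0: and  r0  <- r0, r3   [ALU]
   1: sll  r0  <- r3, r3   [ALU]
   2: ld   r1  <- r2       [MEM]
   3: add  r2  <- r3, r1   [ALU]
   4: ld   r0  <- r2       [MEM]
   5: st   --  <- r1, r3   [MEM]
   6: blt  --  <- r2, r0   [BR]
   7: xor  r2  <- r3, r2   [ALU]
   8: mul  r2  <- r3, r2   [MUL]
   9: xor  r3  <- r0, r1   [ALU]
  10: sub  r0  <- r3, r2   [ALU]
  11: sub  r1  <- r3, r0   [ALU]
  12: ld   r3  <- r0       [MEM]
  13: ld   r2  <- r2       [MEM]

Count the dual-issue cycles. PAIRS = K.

PAIRS = 4

[0] i0  and  -- WAW r0
[1] i1/i2  sll/ld  -- pair
[2] i3  add  -- RAW r2
[3] i4  ld  -- no-port MEM/MEM
[4] i5/i6  st/blt  -- pair
[5] i7  xor  -- RAW+WAW r2
[6] i8/i9  mul/xor  -- pair
[7] i10  sub  -- RAW r0
[8] i11/i12  sub/ld  -- pair
[9] i13  ld  -- tail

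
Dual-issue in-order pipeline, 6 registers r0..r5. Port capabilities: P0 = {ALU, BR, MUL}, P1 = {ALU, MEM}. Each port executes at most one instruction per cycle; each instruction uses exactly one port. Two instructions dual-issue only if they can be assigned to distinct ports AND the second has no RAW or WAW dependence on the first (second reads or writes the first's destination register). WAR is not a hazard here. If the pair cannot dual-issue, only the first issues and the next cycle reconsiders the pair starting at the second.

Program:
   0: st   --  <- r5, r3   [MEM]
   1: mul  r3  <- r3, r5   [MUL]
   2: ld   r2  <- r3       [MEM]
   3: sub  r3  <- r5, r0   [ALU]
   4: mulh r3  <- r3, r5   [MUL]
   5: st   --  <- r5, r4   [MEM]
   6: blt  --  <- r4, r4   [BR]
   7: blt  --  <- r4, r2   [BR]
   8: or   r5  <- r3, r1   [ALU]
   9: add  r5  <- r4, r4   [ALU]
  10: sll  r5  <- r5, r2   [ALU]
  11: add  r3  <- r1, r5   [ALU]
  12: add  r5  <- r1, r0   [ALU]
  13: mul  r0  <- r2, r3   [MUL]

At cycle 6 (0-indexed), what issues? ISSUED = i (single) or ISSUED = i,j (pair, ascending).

ISSUED = 10

  cy0 -> i0/i1 (st;mul) dual
  cy1 -> i2/i3 (ld;sub) dual
  cy2 -> i4/i5 (mulh;st) dual
  cy3 -> i6 (blt) no-port BR/BR
  cy4 -> i7/i8 (blt;or) dual
  cy5 -> i9 (add) RAW+WAW r5
  cy6 -> i10 (sll) RAW r5
  cy7 -> i11/i12 (add;add) dual
  cy8 -> i13 (mul) tail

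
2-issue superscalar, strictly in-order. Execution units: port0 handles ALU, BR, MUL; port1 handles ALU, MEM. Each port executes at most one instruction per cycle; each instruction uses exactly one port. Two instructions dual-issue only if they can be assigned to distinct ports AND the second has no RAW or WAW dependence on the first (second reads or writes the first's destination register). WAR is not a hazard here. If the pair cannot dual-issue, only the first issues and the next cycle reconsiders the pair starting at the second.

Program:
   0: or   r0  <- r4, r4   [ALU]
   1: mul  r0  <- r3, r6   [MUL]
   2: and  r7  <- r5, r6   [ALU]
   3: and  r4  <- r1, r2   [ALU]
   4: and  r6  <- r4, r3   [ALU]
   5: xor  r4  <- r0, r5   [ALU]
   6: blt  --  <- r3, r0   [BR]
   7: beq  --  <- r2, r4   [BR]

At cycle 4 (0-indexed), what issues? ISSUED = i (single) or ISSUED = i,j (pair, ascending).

ISSUED = 6

#0 head=0: or i0 WAW r0
#1 head=1: mul+and i1,i2 2-wide
#2 head=3: and i3 RAW r4
#3 head=4: and+xor i4,i5 2-wide
#4 head=6: blt i6 no-port BR/BR
#5 head=7: beq i7 tail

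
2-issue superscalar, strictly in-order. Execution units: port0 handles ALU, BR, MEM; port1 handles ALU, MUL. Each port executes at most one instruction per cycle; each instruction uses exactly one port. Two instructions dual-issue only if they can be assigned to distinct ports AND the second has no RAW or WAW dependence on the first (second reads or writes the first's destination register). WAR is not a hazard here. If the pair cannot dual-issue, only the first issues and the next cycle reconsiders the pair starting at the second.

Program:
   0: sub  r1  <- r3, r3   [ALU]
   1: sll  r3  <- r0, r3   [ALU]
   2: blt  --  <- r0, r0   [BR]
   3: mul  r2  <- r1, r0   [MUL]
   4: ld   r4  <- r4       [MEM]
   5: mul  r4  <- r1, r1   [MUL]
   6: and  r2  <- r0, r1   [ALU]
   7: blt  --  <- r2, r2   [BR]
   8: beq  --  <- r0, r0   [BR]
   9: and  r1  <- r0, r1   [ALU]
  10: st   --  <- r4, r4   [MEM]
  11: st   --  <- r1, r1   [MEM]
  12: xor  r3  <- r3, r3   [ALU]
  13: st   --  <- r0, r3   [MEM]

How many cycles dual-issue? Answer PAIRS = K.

PAIRS = 5

  cy0 -> i0/i1 (sub+sll) pair
  cy1 -> i2/i3 (blt+mul) pair
  cy2 -> i4 (ld) WAW r4
  cy3 -> i5/i6 (mul+and) pair
  cy4 -> i7 (blt) no-port BR/BR
  cy5 -> i8/i9 (beq+and) pair
  cy6 -> i10 (st) no-port MEM/MEM
  cy7 -> i11/i12 (st+xor) pair
  cy8 -> i13 (st) tail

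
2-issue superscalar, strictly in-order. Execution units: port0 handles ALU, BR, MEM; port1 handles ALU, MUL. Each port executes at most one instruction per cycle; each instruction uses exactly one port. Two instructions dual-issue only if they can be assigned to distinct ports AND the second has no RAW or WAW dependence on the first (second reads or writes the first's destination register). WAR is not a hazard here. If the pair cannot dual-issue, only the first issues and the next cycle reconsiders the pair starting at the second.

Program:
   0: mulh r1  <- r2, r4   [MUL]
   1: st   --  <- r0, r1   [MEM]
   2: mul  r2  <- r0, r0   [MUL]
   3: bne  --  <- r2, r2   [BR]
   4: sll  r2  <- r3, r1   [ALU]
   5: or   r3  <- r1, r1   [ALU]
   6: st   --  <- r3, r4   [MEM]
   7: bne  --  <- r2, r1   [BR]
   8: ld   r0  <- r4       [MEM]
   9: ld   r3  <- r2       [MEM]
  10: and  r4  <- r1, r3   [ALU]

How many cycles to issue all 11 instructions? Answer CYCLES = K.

  cy0 -> i0 (mulh) RAW r1
  cy1 -> i1,i2 (st+mul) pair
  cy2 -> i3,i4 (bne+sll) pair
  cy3 -> i5 (or) RAW r3
  cy4 -> i6 (st) no-port MEM/BR
  cy5 -> i7 (bne) no-port BR/MEM
  cy6 -> i8 (ld) no-port MEM/MEM
  cy7 -> i9 (ld) RAW r3
  cy8 -> i10 (and) tail

CYCLES = 9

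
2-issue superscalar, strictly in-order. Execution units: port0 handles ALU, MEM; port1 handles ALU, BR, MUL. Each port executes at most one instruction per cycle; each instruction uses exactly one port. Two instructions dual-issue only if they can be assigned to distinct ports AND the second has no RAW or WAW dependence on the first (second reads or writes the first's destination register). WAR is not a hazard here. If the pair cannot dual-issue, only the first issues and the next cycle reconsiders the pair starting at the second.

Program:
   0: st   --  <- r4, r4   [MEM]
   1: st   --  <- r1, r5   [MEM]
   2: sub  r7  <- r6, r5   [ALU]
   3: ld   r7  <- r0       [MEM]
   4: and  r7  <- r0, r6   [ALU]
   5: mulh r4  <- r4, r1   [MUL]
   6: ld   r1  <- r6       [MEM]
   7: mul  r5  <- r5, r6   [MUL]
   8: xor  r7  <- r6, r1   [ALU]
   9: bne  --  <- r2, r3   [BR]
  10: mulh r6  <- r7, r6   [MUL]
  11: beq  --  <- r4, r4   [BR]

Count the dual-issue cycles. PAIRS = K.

#0 head=0: st i0 no-port MEM/MEM
#1 head=1: st;sub i1,i2 2-wide
#2 head=3: ld i3 WAW r7
#3 head=4: and;mulh i4,i5 2-wide
#4 head=6: ld;mul i6,i7 2-wide
#5 head=8: xor;bne i8,i9 2-wide
#6 head=10: mulh i10 no-port MUL/BR
#7 head=11: beq i11 tail

PAIRS = 4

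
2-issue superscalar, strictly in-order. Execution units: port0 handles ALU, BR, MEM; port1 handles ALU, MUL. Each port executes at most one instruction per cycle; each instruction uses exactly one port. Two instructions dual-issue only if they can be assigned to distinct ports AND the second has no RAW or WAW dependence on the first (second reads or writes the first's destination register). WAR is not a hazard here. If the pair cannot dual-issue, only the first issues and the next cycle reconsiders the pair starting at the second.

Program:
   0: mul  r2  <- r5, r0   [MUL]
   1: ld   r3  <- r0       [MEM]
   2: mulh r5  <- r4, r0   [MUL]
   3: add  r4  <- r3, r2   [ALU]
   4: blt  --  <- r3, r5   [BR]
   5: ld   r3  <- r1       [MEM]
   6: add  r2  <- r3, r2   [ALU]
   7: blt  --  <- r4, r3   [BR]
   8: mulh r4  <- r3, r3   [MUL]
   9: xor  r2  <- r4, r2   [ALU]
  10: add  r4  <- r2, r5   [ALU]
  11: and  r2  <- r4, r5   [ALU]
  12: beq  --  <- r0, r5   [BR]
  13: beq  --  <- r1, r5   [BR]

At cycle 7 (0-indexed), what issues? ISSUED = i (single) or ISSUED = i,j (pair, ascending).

#0 head=0: mul.MUL+ld.MEM i0,i1 dual
#1 head=2: mulh.MUL+add.ALU i2,i3 dual
#2 head=4: blt.BR i4 no-port BR/MEM
#3 head=5: ld.MEM i5 RAW r3
#4 head=6: add.ALU+blt.BR i6,i7 dual
#5 head=8: mulh.MUL i8 RAW r4
#6 head=9: xor.ALU i9 RAW r2
#7 head=10: add.ALU i10 RAW r4
#8 head=11: and.ALU+beq.BR i11,i12 dual
#9 head=13: beq.BR i13 tail

ISSUED = 10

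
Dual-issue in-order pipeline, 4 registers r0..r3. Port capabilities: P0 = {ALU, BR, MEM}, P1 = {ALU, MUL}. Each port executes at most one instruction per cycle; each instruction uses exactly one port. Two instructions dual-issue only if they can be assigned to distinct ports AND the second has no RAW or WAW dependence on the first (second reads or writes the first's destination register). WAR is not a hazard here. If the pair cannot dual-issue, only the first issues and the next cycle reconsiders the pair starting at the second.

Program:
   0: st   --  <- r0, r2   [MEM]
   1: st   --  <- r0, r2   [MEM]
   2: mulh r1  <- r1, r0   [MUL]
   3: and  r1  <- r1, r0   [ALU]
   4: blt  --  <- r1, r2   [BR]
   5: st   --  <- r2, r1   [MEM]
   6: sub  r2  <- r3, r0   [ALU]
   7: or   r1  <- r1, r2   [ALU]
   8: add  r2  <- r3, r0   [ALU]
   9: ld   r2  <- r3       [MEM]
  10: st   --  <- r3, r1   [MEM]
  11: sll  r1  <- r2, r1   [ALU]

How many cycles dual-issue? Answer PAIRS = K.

t=0 i0:st ; no-port MEM/MEM
t=1 i1&i2:st+mulh ; 2-wide
t=2 i3:and ; RAW r1
t=3 i4:blt ; no-port BR/MEM
t=4 i5&i6:st+sub ; 2-wide
t=5 i7&i8:or+add ; 2-wide
t=6 i9:ld ; no-port MEM/MEM
t=7 i10&i11:st+sll ; 2-wide

PAIRS = 4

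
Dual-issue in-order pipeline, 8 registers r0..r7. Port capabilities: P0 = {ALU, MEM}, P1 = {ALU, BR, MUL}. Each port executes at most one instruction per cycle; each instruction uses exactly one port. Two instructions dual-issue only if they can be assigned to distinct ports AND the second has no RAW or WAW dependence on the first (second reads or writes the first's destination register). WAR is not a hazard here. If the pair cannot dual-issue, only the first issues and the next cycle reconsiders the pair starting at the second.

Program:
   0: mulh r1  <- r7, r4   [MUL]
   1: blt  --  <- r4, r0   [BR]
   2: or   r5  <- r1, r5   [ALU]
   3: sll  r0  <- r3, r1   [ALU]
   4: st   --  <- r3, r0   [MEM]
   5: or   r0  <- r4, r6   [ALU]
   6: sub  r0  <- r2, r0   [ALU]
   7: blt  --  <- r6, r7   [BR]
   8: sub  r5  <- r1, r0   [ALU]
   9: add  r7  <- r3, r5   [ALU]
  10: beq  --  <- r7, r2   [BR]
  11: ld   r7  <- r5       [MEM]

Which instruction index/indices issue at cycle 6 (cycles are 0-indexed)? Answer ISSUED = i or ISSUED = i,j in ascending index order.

ISSUED = 9

0. mulh @i0  | no-port MUL/BR
1. blt;or @i1+i2  | dual
2. sll @i3  | RAW r0
3. st;or @i4+i5  | dual
4. sub;blt @i6+i7  | dual
5. sub @i8  | RAW r5
6. add @i9  | RAW r7
7. beq;ld @i10+i11  | dual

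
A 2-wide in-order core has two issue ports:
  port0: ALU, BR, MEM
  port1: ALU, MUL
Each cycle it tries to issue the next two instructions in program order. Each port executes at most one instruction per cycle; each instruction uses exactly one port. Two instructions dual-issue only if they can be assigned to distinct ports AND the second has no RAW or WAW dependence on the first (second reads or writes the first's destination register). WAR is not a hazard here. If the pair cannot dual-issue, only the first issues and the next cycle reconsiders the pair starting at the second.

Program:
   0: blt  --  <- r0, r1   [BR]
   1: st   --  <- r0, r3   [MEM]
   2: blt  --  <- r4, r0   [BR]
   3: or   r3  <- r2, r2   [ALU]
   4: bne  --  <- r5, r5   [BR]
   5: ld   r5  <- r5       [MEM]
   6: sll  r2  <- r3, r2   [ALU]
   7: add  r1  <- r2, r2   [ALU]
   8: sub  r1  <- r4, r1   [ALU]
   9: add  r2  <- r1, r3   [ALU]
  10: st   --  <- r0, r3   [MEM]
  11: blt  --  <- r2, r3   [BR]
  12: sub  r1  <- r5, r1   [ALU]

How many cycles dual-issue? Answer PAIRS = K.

c0: i0 blt  no-port BR/MEM
c1: i1 st  no-port MEM/BR
c2: i2,i3 blt;or  pair
c3: i4 bne  no-port BR/MEM
c4: i5,i6 ld;sll  pair
c5: i7 add  RAW+WAW r1
c6: i8 sub  RAW r1
c7: i9,i10 add;st  pair
c8: i11,i12 blt;sub  pair

PAIRS = 4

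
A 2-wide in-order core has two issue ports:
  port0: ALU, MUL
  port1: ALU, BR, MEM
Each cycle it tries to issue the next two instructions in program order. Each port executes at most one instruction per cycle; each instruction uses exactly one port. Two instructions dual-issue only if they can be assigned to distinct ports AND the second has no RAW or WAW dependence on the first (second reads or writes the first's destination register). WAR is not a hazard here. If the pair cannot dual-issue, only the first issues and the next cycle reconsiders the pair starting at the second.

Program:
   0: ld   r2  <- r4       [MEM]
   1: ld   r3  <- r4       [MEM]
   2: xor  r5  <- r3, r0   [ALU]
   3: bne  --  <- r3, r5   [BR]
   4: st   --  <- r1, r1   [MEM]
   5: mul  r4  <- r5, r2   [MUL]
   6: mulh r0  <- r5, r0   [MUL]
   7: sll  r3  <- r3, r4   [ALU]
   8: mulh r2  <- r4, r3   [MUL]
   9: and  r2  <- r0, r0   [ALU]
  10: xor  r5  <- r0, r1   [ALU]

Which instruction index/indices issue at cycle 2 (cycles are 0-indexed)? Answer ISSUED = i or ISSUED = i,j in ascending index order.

ISSUED = 2

0. ld @i0  | no-port MEM/MEM
1. ld @i1  | RAW r3
2. xor @i2  | RAW r5
3. bne @i3  | no-port BR/MEM
4. st/mul @i4&i5  | 2-wide
5. mulh/sll @i6&i7  | 2-wide
6. mulh @i8  | WAW r2
7. and/xor @i9&i10  | 2-wide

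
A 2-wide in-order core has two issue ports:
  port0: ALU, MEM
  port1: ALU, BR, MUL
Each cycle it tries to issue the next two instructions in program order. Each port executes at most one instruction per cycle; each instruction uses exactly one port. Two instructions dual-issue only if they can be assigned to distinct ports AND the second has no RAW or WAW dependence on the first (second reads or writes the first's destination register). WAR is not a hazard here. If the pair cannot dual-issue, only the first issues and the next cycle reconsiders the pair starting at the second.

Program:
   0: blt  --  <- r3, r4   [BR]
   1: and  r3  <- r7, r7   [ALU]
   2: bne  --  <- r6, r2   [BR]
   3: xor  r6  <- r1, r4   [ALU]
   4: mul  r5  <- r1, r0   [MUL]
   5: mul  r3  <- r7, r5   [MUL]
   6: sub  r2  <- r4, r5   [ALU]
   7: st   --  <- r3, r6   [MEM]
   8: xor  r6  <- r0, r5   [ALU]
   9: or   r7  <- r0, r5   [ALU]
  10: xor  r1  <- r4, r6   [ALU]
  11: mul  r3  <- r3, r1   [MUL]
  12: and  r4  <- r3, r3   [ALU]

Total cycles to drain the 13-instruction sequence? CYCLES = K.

CYCLES = 8

[0] i0,i1  blt/and  -- 2-wide
[1] i2,i3  bne/xor  -- 2-wide
[2] i4  mul  -- no-port MUL/MUL
[3] i5,i6  mul/sub  -- 2-wide
[4] i7,i8  st/xor  -- 2-wide
[5] i9,i10  or/xor  -- 2-wide
[6] i11  mul  -- RAW r3
[7] i12  and  -- tail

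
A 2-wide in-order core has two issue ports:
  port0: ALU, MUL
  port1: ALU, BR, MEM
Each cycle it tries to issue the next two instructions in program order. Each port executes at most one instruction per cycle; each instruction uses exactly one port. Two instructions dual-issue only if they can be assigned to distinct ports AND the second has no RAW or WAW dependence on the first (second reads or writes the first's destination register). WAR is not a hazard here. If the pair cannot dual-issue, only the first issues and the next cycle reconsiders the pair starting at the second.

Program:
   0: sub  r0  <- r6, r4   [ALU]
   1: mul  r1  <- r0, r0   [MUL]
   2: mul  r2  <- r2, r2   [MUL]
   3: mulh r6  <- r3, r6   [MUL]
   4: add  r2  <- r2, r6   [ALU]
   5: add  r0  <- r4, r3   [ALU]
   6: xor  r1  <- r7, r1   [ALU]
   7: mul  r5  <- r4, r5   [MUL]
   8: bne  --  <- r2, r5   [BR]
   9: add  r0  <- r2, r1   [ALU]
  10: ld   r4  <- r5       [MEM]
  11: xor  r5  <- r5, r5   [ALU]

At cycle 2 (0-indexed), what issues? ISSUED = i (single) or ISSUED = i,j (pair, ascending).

ISSUED = 2

[0] i0  sub.ALU  -- RAW r0
[1] i1  mul.MUL  -- no-port MUL/MUL
[2] i2  mul.MUL  -- no-port MUL/MUL
[3] i3  mulh.MUL  -- RAW r6
[4] i4+i5  add.ALU/add.ALU  -- 2-wide
[5] i6+i7  xor.ALU/mul.MUL  -- 2-wide
[6] i8+i9  bne.BR/add.ALU  -- 2-wide
[7] i10+i11  ld.MEM/xor.ALU  -- 2-wide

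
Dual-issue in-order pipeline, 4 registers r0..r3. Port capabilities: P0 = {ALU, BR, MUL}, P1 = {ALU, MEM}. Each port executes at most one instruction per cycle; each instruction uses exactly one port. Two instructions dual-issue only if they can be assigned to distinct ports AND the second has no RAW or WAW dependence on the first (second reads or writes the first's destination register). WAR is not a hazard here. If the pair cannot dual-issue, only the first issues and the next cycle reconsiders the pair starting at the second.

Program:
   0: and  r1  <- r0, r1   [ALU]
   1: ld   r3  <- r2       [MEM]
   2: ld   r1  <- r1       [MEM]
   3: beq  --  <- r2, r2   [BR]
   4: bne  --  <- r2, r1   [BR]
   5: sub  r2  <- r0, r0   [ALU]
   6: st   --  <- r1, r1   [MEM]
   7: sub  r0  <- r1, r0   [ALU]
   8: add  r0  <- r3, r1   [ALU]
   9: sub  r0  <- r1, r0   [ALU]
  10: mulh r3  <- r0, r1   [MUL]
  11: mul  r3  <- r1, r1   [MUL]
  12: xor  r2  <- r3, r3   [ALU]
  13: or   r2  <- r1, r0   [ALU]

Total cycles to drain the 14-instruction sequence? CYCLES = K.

t=0 i0&i1:and;ld ; pair
t=1 i2&i3:ld;beq ; pair
t=2 i4&i5:bne;sub ; pair
t=3 i6&i7:st;sub ; pair
t=4 i8:add ; RAW+WAW r0
t=5 i9:sub ; RAW r0
t=6 i10:mulh ; no-port MUL/MUL
t=7 i11:mul ; RAW r3
t=8 i12:xor ; WAW r2
t=9 i13:or ; tail

CYCLES = 10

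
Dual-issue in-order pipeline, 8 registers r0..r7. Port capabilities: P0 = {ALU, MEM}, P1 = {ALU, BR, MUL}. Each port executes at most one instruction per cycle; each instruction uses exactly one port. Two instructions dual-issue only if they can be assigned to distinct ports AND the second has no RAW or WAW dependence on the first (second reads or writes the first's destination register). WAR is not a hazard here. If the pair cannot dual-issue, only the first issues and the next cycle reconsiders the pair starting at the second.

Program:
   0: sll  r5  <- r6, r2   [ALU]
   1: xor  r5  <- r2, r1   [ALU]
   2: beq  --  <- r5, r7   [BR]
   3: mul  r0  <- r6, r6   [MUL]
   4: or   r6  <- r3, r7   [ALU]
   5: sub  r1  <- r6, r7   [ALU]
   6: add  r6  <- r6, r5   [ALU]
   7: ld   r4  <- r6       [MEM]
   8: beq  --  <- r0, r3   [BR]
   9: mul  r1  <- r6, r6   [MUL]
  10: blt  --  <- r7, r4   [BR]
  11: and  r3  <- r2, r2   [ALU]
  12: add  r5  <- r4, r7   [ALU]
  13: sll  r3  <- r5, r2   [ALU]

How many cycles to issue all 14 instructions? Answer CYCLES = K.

0. sll.ALU @i0  | WAW r5
1. xor.ALU @i1  | RAW r5
2. beq.BR @i2  | no-port BR/MUL
3. mul.MUL/or.ALU @i3+i4  | 2-wide
4. sub.ALU/add.ALU @i5+i6  | 2-wide
5. ld.MEM/beq.BR @i7+i8  | 2-wide
6. mul.MUL @i9  | no-port MUL/BR
7. blt.BR/and.ALU @i10+i11  | 2-wide
8. add.ALU @i12  | RAW r5
9. sll.ALU @i13  | tail

CYCLES = 10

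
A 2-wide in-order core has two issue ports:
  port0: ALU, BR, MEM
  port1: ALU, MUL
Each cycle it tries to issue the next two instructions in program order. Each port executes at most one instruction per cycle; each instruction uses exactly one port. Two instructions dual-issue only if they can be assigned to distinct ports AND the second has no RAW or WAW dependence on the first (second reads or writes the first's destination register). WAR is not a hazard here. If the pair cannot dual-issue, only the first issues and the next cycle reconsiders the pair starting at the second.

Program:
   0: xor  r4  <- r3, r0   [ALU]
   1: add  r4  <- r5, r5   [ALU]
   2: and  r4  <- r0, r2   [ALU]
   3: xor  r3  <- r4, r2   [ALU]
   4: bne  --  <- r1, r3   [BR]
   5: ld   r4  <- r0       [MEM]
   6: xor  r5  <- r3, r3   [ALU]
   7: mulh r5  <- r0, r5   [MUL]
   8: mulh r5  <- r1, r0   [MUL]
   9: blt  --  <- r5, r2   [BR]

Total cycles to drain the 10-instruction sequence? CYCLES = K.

t=0 i0:xor ; WAW r4
t=1 i1:add ; WAW r4
t=2 i2:and ; RAW r4
t=3 i3:xor ; RAW r3
t=4 i4:bne ; no-port BR/MEM
t=5 i5&i6:ld/xor ; 2-wide
t=6 i7:mulh ; no-port MUL/MUL
t=7 i8:mulh ; RAW r5
t=8 i9:blt ; tail

CYCLES = 9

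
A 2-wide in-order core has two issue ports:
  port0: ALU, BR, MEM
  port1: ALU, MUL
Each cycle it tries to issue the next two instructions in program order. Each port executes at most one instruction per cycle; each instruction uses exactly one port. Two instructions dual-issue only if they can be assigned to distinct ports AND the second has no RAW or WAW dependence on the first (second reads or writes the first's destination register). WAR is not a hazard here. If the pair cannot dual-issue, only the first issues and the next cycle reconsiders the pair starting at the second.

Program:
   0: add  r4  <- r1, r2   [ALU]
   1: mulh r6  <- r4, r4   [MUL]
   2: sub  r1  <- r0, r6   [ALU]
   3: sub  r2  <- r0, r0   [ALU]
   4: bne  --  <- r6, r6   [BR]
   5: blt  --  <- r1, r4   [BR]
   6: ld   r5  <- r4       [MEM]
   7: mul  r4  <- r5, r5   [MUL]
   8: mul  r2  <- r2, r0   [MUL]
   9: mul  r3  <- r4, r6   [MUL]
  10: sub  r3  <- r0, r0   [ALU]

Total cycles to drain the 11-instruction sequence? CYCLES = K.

0. add.ALU @i0  | RAW r4
1. mulh.MUL @i1  | RAW r6
2. sub.ALU sub.ALU @i2,i3  | dual
3. bne.BR @i4  | no-port BR/BR
4. blt.BR @i5  | no-port BR/MEM
5. ld.MEM @i6  | RAW r5
6. mul.MUL @i7  | no-port MUL/MUL
7. mul.MUL @i8  | no-port MUL/MUL
8. mul.MUL @i9  | WAW r3
9. sub.ALU @i10  | tail

CYCLES = 10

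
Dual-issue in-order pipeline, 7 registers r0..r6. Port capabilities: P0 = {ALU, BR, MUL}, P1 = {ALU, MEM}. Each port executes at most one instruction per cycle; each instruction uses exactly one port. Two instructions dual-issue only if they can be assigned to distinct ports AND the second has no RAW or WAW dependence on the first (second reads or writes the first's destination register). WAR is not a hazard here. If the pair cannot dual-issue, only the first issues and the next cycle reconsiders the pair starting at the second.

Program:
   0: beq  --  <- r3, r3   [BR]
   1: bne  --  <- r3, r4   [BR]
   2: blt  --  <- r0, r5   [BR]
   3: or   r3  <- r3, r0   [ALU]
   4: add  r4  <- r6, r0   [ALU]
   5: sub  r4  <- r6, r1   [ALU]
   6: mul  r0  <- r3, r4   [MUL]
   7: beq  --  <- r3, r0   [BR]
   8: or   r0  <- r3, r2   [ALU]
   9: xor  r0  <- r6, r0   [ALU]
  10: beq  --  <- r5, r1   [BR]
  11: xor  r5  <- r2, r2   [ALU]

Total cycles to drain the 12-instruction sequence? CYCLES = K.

CYCLES = 9

  cy0 -> i0 (beq) no-port BR/BR
  cy1 -> i1 (bne) no-port BR/BR
  cy2 -> i2+i3 (blt;or) dual
  cy3 -> i4 (add) WAW r4
  cy4 -> i5 (sub) RAW r4
  cy5 -> i6 (mul) no-port MUL/BR
  cy6 -> i7+i8 (beq;or) dual
  cy7 -> i9+i10 (xor;beq) dual
  cy8 -> i11 (xor) tail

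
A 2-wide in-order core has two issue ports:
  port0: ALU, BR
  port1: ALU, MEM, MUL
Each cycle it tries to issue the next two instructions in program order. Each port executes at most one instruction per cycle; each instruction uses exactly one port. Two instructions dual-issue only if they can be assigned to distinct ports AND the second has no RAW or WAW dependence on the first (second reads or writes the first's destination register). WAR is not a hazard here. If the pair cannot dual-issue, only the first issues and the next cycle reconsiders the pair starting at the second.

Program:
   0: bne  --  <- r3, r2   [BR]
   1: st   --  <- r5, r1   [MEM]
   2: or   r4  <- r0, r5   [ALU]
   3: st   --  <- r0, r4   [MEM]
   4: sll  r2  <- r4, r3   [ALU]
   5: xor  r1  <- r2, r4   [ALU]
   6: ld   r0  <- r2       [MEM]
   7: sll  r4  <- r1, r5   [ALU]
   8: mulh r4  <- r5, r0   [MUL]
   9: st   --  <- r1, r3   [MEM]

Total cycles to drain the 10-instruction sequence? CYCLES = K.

0. bne.BR;st.MEM @i0/i1  | pair
1. or.ALU @i2  | RAW r4
2. st.MEM;sll.ALU @i3/i4  | pair
3. xor.ALU;ld.MEM @i5/i6  | pair
4. sll.ALU @i7  | WAW r4
5. mulh.MUL @i8  | no-port MUL/MEM
6. st.MEM @i9  | tail

CYCLES = 7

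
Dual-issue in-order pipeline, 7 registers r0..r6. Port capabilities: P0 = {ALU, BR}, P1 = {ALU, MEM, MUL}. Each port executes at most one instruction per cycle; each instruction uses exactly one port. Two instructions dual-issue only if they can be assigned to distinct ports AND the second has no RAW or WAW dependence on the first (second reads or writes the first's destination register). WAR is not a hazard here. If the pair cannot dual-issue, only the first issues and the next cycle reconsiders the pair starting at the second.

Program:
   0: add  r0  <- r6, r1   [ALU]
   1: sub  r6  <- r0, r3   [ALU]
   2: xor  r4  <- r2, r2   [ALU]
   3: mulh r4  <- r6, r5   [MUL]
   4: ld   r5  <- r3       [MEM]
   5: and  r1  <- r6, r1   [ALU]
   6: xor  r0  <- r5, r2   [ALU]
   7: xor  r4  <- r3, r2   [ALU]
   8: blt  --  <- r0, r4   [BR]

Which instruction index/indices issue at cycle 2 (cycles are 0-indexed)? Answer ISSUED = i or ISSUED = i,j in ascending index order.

0. add @i0  | RAW r0
1. sub xor @i1/i2  | 2-wide
2. mulh @i3  | no-port MUL/MEM
3. ld and @i4/i5  | 2-wide
4. xor xor @i6/i7  | 2-wide
5. blt @i8  | tail

ISSUED = 3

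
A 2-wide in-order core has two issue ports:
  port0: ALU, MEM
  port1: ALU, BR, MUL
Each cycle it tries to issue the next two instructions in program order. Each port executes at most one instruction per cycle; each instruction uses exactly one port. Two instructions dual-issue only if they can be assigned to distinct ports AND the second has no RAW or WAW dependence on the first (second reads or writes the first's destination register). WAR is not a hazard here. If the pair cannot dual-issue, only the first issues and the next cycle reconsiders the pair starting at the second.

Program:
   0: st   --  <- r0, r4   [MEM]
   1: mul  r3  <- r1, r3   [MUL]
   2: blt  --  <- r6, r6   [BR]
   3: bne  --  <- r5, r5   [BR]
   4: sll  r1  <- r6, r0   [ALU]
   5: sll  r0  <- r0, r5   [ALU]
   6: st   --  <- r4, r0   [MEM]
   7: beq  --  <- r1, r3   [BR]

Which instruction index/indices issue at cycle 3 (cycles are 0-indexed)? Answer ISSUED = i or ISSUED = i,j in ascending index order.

t=0 i0/i1:st;mul ; pair
t=1 i2:blt ; no-port BR/BR
t=2 i3/i4:bne;sll ; pair
t=3 i5:sll ; RAW r0
t=4 i6/i7:st;beq ; pair

ISSUED = 5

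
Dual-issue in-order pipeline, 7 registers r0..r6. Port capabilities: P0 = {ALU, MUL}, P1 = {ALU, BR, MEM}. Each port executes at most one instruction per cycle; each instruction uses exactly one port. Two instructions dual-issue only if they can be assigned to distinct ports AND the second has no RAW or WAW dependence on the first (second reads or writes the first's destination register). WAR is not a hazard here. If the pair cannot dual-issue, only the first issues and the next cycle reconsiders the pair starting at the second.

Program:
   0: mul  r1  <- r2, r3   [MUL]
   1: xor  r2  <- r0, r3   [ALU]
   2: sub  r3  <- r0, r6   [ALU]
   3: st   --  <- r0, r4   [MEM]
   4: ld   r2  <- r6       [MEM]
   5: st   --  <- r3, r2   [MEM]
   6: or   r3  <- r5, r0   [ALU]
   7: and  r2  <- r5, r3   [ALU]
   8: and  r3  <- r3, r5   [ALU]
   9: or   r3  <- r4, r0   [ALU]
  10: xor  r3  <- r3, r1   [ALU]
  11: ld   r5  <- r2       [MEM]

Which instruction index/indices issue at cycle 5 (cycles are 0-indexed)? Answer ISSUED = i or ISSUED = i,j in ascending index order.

ISSUED = 9

t=0 i0,i1:mul xor ; 2-wide
t=1 i2,i3:sub st ; 2-wide
t=2 i4:ld ; no-port MEM/MEM
t=3 i5,i6:st or ; 2-wide
t=4 i7,i8:and and ; 2-wide
t=5 i9:or ; RAW+WAW r3
t=6 i10,i11:xor ld ; 2-wide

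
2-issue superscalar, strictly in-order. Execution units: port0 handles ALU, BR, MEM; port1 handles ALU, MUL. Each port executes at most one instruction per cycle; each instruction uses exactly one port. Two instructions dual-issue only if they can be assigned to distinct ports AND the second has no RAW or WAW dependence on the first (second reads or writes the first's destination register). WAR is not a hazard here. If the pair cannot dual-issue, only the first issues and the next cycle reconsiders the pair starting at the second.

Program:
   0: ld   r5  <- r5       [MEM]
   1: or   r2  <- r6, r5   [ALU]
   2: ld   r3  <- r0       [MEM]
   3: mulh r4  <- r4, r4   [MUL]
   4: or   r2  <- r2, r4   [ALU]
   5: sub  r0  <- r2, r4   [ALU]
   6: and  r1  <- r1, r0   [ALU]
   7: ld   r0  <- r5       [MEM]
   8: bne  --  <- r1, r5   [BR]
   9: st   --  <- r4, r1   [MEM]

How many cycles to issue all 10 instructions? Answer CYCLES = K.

#0 head=0: ld i0 RAW r5
#1 head=1: or+ld i1&i2 pair
#2 head=3: mulh i3 RAW r4
#3 head=4: or i4 RAW r2
#4 head=5: sub i5 RAW r0
#5 head=6: and+ld i6&i7 pair
#6 head=8: bne i8 no-port BR/MEM
#7 head=9: st i9 tail

CYCLES = 8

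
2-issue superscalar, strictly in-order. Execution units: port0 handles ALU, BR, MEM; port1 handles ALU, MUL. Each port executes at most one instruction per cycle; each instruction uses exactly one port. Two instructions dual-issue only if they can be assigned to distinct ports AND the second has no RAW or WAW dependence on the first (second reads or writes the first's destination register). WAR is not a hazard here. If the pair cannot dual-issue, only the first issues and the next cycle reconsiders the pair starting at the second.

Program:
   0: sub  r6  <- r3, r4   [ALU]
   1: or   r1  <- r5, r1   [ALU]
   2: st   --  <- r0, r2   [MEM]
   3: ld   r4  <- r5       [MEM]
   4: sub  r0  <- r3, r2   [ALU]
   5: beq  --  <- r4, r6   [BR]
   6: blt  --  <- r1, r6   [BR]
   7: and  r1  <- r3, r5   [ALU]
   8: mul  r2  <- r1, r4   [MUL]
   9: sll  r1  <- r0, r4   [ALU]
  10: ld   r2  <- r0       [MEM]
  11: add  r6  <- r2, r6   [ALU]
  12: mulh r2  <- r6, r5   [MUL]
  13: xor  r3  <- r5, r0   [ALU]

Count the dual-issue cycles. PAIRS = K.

PAIRS = 5

  cy0 -> i0+i1 (sub.ALU or.ALU) 2-wide
  cy1 -> i2 (st.MEM) no-port MEM/MEM
  cy2 -> i3+i4 (ld.MEM sub.ALU) 2-wide
  cy3 -> i5 (beq.BR) no-port BR/BR
  cy4 -> i6+i7 (blt.BR and.ALU) 2-wide
  cy5 -> i8+i9 (mul.MUL sll.ALU) 2-wide
  cy6 -> i10 (ld.MEM) RAW r2
  cy7 -> i11 (add.ALU) RAW r6
  cy8 -> i12+i13 (mulh.MUL xor.ALU) 2-wide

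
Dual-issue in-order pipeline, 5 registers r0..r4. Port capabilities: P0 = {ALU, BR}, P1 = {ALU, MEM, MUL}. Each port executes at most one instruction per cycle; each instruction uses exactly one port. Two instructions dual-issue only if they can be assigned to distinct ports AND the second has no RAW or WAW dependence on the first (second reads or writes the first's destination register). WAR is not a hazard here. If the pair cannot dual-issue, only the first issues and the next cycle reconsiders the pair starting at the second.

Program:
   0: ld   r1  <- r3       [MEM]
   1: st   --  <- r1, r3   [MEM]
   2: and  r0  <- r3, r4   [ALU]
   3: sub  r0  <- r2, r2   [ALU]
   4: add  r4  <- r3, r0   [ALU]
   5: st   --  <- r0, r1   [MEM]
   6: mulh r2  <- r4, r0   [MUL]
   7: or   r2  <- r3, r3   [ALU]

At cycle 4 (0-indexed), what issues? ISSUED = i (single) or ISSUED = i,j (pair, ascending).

#0 head=0: ld i0 no-port MEM/MEM
#1 head=1: st/and i1/i2 dual
#2 head=3: sub i3 RAW r0
#3 head=4: add/st i4/i5 dual
#4 head=6: mulh i6 WAW r2
#5 head=7: or i7 tail

ISSUED = 6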